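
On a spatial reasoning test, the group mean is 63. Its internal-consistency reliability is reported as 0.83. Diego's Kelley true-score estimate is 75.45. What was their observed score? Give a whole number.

T̂ = ρX + (1 − ρ)μ  ⇒  X = (T̂ − (1 − ρ)μ) / ρ
X = (75.45 − 0.17 × 63) / 0.83 = (75.45 − 10.71) / 0.83 = 64.74 / 0.83 = 78.00

78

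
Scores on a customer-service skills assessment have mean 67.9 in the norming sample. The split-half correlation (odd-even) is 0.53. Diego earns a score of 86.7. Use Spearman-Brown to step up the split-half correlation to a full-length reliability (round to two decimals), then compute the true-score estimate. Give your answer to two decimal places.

Spearman-Brown: ρ = 2r/(1 + r) = 2(0.53)/(1 + 0.53) = 1.060/1.53 = 0.6928 → 0.69
Regress the observed score toward the mean by the unreliability: T̂ = 0.69·86.7 + 0.31·67.9 = 59.823 + 21.049 = 80.872.

80.87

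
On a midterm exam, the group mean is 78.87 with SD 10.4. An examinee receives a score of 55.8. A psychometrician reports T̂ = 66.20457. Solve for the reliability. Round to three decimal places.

T̂ = ρX + (1 − ρ)μ  ⇒  T̂ − μ = ρ(X − μ)
ρ = (T̂ − μ)/(X − μ) = (66.20457 − 78.87) / (55.8 − 78.87) = -12.66543 / -23.07 = 0.54900

0.549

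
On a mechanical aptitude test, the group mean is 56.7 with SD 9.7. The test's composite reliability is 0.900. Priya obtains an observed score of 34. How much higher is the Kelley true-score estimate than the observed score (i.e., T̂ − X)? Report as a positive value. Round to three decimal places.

T̂ = 0.900(34) + 0.100(56.7) = 30.600 + 5.6700 = 36.27000 → 36.2700
T̂ − X = 36.2700 − 34 = 2.2700 → 2.270

2.270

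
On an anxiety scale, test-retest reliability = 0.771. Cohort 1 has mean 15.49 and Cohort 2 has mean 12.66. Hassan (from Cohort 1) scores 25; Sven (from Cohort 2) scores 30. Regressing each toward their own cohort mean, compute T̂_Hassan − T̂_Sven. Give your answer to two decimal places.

-3.21

T̂_Hassan = 0.771(25) + 0.229(15.49) = 22.8222
T̂_Sven = 0.771(30) + 0.229(12.66) = 26.0291
Difference = 22.8222 − 26.0291 = -3.2069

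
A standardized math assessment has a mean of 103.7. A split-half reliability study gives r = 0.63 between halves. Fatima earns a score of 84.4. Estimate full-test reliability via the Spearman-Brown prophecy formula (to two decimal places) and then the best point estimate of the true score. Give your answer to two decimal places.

Spearman-Brown: ρ = 2r/(1 + r) = 2(0.63)/(1 + 0.63) = 1.260/1.63 = 0.7730 → 0.77
T̂ = 0.77(84.4) + 0.23(103.7) = 64.988 + 23.851 = 88.839 → 88.84

88.84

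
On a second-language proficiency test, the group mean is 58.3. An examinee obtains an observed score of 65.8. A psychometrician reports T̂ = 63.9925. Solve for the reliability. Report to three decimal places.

0.759

T̂ = ρX + (1 − ρ)μ  ⇒  T̂ − μ = ρ(X − μ)
ρ = (T̂ − μ)/(X − μ) = (63.9925 − 58.3) / (65.8 − 58.3) = 5.6925 / 7.5 = 0.75900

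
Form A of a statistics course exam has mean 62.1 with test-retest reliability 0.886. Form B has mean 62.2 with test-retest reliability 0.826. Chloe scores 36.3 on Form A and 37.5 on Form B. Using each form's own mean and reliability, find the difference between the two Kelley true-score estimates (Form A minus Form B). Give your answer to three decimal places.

-2.557

T̂_A = 0.886(36.3) + 0.114(62.1) = 39.24120
T̂_B = 0.826(37.5) + 0.174(62.2) = 41.79780
T̂_A − T̂_B = -2.55660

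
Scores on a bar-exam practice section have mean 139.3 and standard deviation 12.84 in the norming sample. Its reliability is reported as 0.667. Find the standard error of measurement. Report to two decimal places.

7.41

SEM = SD · √(1 − ρ) = 12.84 × √0.333 = 12.84 × 0.5771 = 7.409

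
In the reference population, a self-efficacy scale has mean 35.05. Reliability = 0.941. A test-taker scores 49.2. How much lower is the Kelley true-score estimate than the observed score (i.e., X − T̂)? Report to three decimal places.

0.835

Kelley's formula gives T̂ = 0.941·49.2 + 0.059·35.05 = 46.2972 + 2.06795 = 48.36515.
X − T̂ = 49.2 − 48.3651 = 0.8349 → 0.835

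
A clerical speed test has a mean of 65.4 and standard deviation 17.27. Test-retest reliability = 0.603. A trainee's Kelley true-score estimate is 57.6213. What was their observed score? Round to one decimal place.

52.5

T̂ = ρX + (1 − ρ)μ  ⇒  X = (T̂ − (1 − ρ)μ) / ρ
X = (57.6213 − 0.397 × 65.4) / 0.603 = (57.6213 − 25.9638) / 0.603 = 31.6575 / 0.603 = 52.500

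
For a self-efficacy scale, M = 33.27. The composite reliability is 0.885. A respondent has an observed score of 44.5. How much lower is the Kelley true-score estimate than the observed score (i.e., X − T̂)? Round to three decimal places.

T̂ = ρX + (1 − ρ)μ
  = 0.885 × 44.5 + 0.115 × 33.27
  = 39.3825 + 3.82605
  = 43.20855
  ≈ 43.2086
X − T̂ = 44.5 − 43.2086 = 1.2914 → 1.291

1.291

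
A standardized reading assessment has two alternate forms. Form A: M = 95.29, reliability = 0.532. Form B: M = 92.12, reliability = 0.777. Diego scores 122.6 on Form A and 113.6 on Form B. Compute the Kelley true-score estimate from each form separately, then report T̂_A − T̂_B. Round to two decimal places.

1.01

T̂_A = 0.532(122.6) + 0.468(95.29) = 109.8189
T̂_B = 0.777(113.6) + 0.223(92.12) = 108.8100
T̂_A − T̂_B = 1.0090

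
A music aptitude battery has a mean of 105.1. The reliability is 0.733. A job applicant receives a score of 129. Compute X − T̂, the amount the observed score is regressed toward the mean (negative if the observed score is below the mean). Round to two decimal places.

6.38

Regress the observed score toward the mean by the unreliability: T̂ = 0.733·129 + 0.267·105.1 = 94.557 + 28.0617 = 122.6187.
X − T̂ = 129 − 122.619 = 6.381 → 6.38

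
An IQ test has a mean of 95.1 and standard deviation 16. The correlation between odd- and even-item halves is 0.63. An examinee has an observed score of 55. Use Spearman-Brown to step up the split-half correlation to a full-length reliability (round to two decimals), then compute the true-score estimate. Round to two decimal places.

64.22

Spearman-Brown: ρ = 2r/(1 + r) = 2(0.63)/(1 + 0.63) = 1.260/1.63 = 0.7730 → 0.77
T̂ = 0.77(55) + 0.23(95.1) = 42.35 + 21.873 = 64.223 → 64.22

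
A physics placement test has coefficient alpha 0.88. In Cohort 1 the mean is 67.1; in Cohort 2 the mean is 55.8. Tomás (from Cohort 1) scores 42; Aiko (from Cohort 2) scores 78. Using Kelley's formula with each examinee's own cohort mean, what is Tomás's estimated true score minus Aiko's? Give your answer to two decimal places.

T̂_Tomás = 0.88(42) + 0.12(67.1) = 45.0120
T̂_Aiko = 0.88(78) + 0.12(55.8) = 75.3360
Difference = 45.0120 − 75.3360 = -30.3240

-30.32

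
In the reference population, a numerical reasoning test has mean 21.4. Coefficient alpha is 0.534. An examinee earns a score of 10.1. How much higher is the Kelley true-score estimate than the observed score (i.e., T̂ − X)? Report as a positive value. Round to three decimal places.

5.266

T̂ = ρX + (1 − ρ)μ
  = 0.534 × 10.1 + 0.466 × 21.4
  = 5.3934 + 9.9724
  = 15.36580
  ≈ 15.3658
T̂ − X = 15.3658 − 10.1 = 5.2658 → 5.266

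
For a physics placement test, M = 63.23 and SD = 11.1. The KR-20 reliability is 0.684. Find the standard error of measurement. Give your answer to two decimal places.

6.24

SEM = SD · √(1 − ρ) = 11.1 × √0.316 = 11.1 × 0.5621 = 6.240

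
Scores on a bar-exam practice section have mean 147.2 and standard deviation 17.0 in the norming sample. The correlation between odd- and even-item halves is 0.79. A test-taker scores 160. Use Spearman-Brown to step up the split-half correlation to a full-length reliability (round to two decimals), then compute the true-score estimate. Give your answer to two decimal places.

158.46

Spearman-Brown: ρ = 2r/(1 + r) = 2(0.79)/(1 + 0.79) = 1.580/1.79 = 0.8827 → 0.88
Kelley's formula gives T̂ = 0.88·160 + 0.12·147.2 = 140.80 + 17.664 = 158.464.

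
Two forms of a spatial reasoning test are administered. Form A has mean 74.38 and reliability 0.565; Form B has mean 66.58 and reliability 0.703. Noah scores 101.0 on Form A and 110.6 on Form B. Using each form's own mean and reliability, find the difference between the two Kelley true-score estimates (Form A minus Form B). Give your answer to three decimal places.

T̂_A = 0.565(101.0) + 0.435(74.38) = 89.42030
T̂_B = 0.703(110.6) + 0.297(66.58) = 97.52606
T̂_A − T̂_B = -8.10576

-8.106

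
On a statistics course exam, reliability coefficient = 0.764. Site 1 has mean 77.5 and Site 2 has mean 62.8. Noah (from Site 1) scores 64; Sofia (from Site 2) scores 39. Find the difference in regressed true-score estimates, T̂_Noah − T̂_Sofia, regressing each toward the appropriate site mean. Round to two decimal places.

T̂_Noah = 0.764(64) + 0.236(77.5) = 67.1860
T̂_Sofia = 0.764(39) + 0.236(62.8) = 44.6168
Difference = 67.1860 − 44.6168 = 22.5692

22.57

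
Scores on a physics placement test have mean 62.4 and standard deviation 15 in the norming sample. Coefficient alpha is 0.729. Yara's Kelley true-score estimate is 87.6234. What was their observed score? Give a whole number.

97

T̂ = ρX + (1 − ρ)μ  ⇒  X = (T̂ − (1 − ρ)μ) / ρ
X = (87.6234 − 0.271 × 62.4) / 0.729 = (87.6234 − 16.9104) / 0.729 = 70.7130 / 0.729 = 97.00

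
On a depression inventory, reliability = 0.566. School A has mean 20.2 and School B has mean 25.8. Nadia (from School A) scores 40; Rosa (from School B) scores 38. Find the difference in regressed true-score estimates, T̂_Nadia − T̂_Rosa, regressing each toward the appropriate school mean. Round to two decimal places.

T̂_Nadia = 0.566(40) + 0.434(20.2) = 31.4068
T̂_Rosa = 0.566(38) + 0.434(25.8) = 32.7052
Difference = 31.4068 − 32.7052 = -1.2984

-1.30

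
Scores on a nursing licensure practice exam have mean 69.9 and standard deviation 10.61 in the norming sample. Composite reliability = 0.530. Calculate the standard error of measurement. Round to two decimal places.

SEM = SD · √(1 − ρ) = 10.61 × √0.470 = 10.61 × 0.6856 = 7.274

7.27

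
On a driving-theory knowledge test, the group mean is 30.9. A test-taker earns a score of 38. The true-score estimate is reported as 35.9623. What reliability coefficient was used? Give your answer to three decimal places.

0.713

T̂ = ρX + (1 − ρ)μ  ⇒  T̂ − μ = ρ(X − μ)
ρ = (T̂ − μ)/(X − μ) = (35.9623 − 30.9) / (38 − 30.9) = 5.0623 / 7.1 = 0.71300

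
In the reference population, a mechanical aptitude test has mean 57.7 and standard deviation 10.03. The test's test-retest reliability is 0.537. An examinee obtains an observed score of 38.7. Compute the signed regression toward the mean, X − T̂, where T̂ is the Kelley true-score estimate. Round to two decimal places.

-8.80

T̂ = ρX + (1 − ρ)μ
  = 0.537 × 38.7 + 0.463 × 57.7
  = 20.7819 + 26.7151
  = 47.4970
  ≈ 47.497
X − T̂ = 38.7 − 47.497 = -8.797 → -8.80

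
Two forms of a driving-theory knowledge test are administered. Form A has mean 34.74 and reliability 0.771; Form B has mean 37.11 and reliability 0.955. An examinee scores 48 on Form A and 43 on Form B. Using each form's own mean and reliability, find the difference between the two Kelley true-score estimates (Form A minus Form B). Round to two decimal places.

2.23

T̂_A = 0.771(48) + 0.229(34.74) = 44.9635
T̂_B = 0.955(43) + 0.045(37.11) = 42.7349
T̂_A − T̂_B = 2.2285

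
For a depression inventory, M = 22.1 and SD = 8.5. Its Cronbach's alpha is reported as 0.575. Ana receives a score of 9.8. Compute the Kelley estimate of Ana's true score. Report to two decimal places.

15.03

Kelley's formula gives T̂ = 0.575·9.8 + 0.425·22.1 = 5.6350 + 9.3925 = 15.027.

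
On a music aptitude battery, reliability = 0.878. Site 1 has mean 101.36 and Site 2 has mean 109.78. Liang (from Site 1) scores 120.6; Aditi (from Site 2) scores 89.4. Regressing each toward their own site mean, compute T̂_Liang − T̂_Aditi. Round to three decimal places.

26.366

T̂_Liang = 0.878(120.6) + 0.122(101.36) = 118.25272
T̂_Aditi = 0.878(89.4) + 0.122(109.78) = 91.88636
Difference = 118.25272 − 91.88636 = 26.36636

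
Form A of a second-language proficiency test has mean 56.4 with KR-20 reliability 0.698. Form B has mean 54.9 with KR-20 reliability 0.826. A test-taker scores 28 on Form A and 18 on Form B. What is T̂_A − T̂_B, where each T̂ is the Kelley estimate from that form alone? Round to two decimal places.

12.16

T̂_A = 0.698(28) + 0.302(56.4) = 36.5768
T̂_B = 0.826(18) + 0.174(54.9) = 24.4206
T̂_A − T̂_B = 12.1562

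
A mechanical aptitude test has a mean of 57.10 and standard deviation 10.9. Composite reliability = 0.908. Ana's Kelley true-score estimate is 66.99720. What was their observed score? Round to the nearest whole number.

68

T̂ = ρX + (1 − ρ)μ  ⇒  X = (T̂ − (1 − ρ)μ) / ρ
X = (66.99720 − 0.092 × 57.10) / 0.908 = (66.99720 − 5.25320) / 0.908 = 61.74400 / 0.908 = 68.00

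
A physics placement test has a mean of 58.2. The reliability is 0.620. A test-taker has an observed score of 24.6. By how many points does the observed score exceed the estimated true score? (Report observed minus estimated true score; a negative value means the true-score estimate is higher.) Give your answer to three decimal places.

T̂ = 0.620(24.6) + 0.380(58.2) = 15.2520 + 22.1160 = 37.36800 → 37.3680
X − T̂ = 24.6 − 37.3680 = -12.7680 → -12.768

-12.768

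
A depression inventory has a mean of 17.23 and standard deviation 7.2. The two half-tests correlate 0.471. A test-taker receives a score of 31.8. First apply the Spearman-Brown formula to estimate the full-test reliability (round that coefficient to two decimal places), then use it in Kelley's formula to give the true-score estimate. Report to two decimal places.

Spearman-Brown: ρ = 2r/(1 + r) = 2(0.471)/(1 + 0.471) = 0.9420/1.471 = 0.6404 → 0.64
T̂ = 0.64(31.8) + 0.36(17.23) = 20.352 + 6.2028 = 26.555 → 26.55

26.55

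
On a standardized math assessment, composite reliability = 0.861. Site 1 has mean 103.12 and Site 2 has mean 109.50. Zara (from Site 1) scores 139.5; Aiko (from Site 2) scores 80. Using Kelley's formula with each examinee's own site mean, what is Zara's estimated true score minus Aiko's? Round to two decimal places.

50.34

T̂_Zara = 0.861(139.5) + 0.139(103.12) = 134.4432
T̂_Aiko = 0.861(80) + 0.139(109.50) = 84.1005
Difference = 134.4432 − 84.1005 = 50.3427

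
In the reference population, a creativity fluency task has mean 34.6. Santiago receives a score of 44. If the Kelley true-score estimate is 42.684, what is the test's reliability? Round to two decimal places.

T̂ = ρX + (1 − ρ)μ  ⇒  T̂ − μ = ρ(X − μ)
ρ = (T̂ − μ)/(X − μ) = (42.684 − 34.6) / (44 − 34.6) = 8.084 / 9.4 = 0.8600

0.86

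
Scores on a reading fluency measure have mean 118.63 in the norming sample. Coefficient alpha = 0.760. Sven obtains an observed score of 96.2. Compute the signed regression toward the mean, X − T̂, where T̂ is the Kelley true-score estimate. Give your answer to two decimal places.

-5.38

T̂ = ρX + (1 − ρ)μ
  = 0.760 × 96.2 + 0.240 × 118.63
  = 73.1120 + 28.47120
  = 101.5832
  ≈ 101.583
X − T̂ = 96.2 − 101.583 = -5.383 → -5.38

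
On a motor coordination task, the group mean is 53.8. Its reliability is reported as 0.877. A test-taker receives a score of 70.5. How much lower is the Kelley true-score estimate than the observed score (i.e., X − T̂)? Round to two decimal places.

Weight the observed score by reliability and the mean by (1 − reliability): T̂ = 0.877·70.5 + 0.123·53.8 = 61.8285 + 6.6174 = 68.4459.
X − T̂ = 70.5 − 68.446 = 2.054 → 2.05

2.05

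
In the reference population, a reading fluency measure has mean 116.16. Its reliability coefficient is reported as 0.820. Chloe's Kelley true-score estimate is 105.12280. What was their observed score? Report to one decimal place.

T̂ = ρX + (1 − ρ)μ  ⇒  X = (T̂ − (1 − ρ)μ) / ρ
X = (105.12280 − 0.180 × 116.16) / 0.820 = (105.12280 − 20.90880) / 0.820 = 84.21400 / 0.820 = 102.700

102.7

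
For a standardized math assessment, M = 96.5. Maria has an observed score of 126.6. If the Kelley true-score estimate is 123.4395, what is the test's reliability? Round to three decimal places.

T̂ = ρX + (1 − ρ)μ  ⇒  T̂ − μ = ρ(X − μ)
ρ = (T̂ − μ)/(X − μ) = (123.4395 − 96.5) / (126.6 − 96.5) = 26.9395 / 30.1 = 0.89500

0.895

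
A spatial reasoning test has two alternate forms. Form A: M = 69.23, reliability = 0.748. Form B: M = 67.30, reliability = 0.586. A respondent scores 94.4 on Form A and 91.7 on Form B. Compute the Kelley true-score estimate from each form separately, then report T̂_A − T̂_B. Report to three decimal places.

6.459

T̂_A = 0.748(94.4) + 0.252(69.23) = 88.05716
T̂_B = 0.586(91.7) + 0.414(67.30) = 81.59840
T̂_A − T̂_B = 6.45876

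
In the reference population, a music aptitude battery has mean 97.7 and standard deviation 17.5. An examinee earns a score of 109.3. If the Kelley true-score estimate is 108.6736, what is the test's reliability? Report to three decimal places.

T̂ = ρX + (1 − ρ)μ  ⇒  T̂ − μ = ρ(X − μ)
ρ = (T̂ − μ)/(X − μ) = (108.6736 − 97.7) / (109.3 − 97.7) = 10.9736 / 11.6 = 0.94600

0.946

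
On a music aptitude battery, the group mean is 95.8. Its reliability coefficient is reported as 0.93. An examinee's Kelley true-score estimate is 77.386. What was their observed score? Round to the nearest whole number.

76

T̂ = ρX + (1 − ρ)μ  ⇒  X = (T̂ − (1 − ρ)μ) / ρ
X = (77.386 − 0.07 × 95.8) / 0.93 = (77.386 − 6.706) / 0.93 = 70.680 / 0.93 = 76.00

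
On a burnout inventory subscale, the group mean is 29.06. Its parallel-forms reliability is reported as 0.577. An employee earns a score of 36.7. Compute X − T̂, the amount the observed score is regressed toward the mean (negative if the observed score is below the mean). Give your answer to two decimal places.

3.23

T̂ = 0.577(36.7) + 0.423(29.06) = 21.1759 + 12.29238 = 33.4683 → 33.468
X − T̂ = 36.7 − 33.468 = 3.232 → 3.23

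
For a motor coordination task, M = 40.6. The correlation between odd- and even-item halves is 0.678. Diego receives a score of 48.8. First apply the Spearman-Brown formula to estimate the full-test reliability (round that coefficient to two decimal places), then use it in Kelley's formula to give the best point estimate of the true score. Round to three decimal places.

47.242

Spearman-Brown: ρ = 2r/(1 + r) = 2(0.678)/(1 + 0.678) = 1.3560/1.678 = 0.8081 → 0.81
T̂ = ρX + (1 − ρ)μ
  = 0.81 × 48.8 + 0.19 × 40.6
  = 39.528 + 7.714
  = 47.2420
  ≈ 47.242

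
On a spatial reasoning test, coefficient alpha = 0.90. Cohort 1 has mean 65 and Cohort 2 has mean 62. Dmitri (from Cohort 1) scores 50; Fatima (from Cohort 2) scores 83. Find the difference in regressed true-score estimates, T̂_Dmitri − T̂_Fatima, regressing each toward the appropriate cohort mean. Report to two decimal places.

T̂_Dmitri = 0.90(50) + 0.10(65) = 51.5000
T̂_Fatima = 0.90(83) + 0.10(62) = 80.9000
Difference = 51.5000 − 80.9000 = -29.4000

-29.40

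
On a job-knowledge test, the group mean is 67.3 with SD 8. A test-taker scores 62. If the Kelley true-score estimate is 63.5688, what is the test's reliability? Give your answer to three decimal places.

T̂ = ρX + (1 − ρ)μ  ⇒  T̂ − μ = ρ(X − μ)
ρ = (T̂ − μ)/(X − μ) = (63.5688 − 67.3) / (62 − 67.3) = -3.7312 / -5.3 = 0.70400

0.704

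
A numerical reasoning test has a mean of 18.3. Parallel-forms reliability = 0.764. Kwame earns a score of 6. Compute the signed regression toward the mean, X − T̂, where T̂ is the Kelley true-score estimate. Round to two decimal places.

-2.90

T̂ = ρX + (1 − ρ)μ
  = 0.764 × 6 + 0.236 × 18.3
  = 4.584 + 4.3188
  = 8.9028
  ≈ 8.903
X − T̂ = 6 − 8.903 = -2.903 → -2.90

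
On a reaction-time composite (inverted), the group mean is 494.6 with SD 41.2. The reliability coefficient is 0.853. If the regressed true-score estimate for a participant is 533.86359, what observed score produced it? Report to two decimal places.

T̂ = ρX + (1 − ρ)μ  ⇒  X = (T̂ − (1 − ρ)μ) / ρ
X = (533.86359 − 0.147 × 494.6) / 0.853 = (533.86359 − 72.7062) / 0.853 = 461.15739 / 0.853 = 540.6300

540.63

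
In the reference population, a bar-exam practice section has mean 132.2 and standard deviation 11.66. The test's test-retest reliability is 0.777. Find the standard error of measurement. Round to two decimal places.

5.51

SEM = SD · √(1 − ρ) = 11.66 × √0.223 = 11.66 × 0.4722 = 5.506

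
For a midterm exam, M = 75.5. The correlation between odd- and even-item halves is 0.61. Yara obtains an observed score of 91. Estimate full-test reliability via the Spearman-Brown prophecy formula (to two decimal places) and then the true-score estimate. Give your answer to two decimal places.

87.28

Spearman-Brown: ρ = 2r/(1 + r) = 2(0.61)/(1 + 0.61) = 1.220/1.61 = 0.7578 → 0.76
T̂ = ρX + (1 − ρ)μ
  = 0.76 × 91 + 0.24 × 75.5
  = 69.16 + 18.120
  = 87.280
  ≈ 87.28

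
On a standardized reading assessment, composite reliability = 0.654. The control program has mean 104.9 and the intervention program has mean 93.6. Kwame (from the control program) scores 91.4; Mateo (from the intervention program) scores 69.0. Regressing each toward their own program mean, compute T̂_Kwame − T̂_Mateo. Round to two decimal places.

T̂_Kwame = 0.654(91.4) + 0.346(104.9) = 96.0710
T̂_Mateo = 0.654(69.0) + 0.346(93.6) = 77.5116
Difference = 96.0710 − 77.5116 = 18.5594

18.56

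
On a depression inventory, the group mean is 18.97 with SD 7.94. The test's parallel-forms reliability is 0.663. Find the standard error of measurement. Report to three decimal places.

SEM = SD · √(1 − ρ) = 7.94 × √0.337 = 7.94 × 0.5805 = 4.6093

4.609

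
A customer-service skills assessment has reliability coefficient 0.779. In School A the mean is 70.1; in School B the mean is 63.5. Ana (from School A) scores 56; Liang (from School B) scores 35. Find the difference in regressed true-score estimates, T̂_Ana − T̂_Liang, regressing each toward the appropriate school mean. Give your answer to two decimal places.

T̂_Ana = 0.779(56) + 0.221(70.1) = 59.1161
T̂_Liang = 0.779(35) + 0.221(63.5) = 41.2985
Difference = 59.1161 − 41.2985 = 17.8176

17.82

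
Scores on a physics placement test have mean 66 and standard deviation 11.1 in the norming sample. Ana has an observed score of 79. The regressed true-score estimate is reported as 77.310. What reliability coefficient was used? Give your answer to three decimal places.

T̂ = ρX + (1 − ρ)μ  ⇒  T̂ − μ = ρ(X − μ)
ρ = (T̂ − μ)/(X − μ) = (77.310 − 66) / (79 − 66) = 11.310 / 13.0 = 0.87000

0.870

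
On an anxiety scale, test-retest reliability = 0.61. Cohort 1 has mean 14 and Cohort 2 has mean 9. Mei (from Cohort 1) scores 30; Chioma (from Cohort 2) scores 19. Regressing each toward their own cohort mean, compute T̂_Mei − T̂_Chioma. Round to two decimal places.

T̂_Mei = 0.61(30) + 0.39(14) = 23.7600
T̂_Chioma = 0.61(19) + 0.39(9) = 15.1000
Difference = 23.7600 − 15.1000 = 8.6600

8.66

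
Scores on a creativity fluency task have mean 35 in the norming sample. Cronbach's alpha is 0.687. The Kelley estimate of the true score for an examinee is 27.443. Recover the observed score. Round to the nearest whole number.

T̂ = ρX + (1 − ρ)μ  ⇒  X = (T̂ − (1 − ρ)μ) / ρ
X = (27.443 − 0.313 × 35) / 0.687 = (27.443 − 10.955) / 0.687 = 16.488 / 0.687 = 24.00

24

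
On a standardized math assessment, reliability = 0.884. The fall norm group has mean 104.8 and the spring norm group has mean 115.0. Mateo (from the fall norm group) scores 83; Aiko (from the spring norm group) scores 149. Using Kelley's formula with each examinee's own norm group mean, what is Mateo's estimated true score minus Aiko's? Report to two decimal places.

T̂_Mateo = 0.884(83) + 0.116(104.8) = 85.5288
T̂_Aiko = 0.884(149) + 0.116(115.0) = 145.0560
Difference = 85.5288 − 145.0560 = -59.5272

-59.53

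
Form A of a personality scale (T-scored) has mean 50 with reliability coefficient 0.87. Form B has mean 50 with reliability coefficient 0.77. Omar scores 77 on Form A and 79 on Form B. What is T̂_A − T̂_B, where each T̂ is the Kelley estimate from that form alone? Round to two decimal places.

1.16

T̂_A = 0.87(77) + 0.13(50) = 73.4900
T̂_B = 0.77(79) + 0.23(50) = 72.3300
T̂_A − T̂_B = 1.1600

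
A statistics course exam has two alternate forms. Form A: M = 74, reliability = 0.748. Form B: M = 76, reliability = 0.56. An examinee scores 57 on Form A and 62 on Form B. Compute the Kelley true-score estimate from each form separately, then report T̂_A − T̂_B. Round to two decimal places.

-6.88

T̂_A = 0.748(57) + 0.252(74) = 61.2840
T̂_B = 0.56(62) + 0.44(76) = 68.1600
T̂_A − T̂_B = -6.8760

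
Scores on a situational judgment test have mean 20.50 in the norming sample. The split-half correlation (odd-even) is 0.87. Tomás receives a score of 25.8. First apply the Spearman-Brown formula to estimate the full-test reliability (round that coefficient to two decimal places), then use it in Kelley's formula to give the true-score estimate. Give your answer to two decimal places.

Spearman-Brown: ρ = 2r/(1 + r) = 2(0.87)/(1 + 0.87) = 1.740/1.87 = 0.9305 → 0.93
T̂ = ρX + (1 − ρ)μ
  = 0.93 × 25.8 + 0.07 × 20.50
  = 23.994 + 1.4350
  = 25.429
  ≈ 25.43

25.43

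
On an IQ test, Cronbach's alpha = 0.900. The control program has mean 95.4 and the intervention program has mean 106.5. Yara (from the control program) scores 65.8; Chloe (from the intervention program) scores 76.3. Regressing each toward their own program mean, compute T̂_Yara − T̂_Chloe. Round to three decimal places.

T̂_Yara = 0.900(65.8) + 0.100(95.4) = 68.76000
T̂_Chloe = 0.900(76.3) + 0.100(106.5) = 79.32000
Difference = 68.76000 − 79.32000 = -10.56000

-10.560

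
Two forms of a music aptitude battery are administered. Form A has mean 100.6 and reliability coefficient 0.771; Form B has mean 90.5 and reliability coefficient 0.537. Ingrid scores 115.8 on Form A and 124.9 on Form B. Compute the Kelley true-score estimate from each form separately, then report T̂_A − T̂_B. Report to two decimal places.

3.35

T̂_A = 0.771(115.8) + 0.229(100.6) = 112.3192
T̂_B = 0.537(124.9) + 0.463(90.5) = 108.9728
T̂_A − T̂_B = 3.3464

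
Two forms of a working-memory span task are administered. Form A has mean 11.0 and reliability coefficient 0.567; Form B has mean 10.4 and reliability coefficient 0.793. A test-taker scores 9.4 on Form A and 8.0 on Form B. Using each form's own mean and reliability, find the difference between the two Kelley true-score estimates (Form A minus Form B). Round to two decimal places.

T̂_A = 0.567(9.4) + 0.433(11.0) = 10.0928
T̂_B = 0.793(8.0) + 0.207(10.4) = 8.4968
T̂_A − T̂_B = 1.5960

1.60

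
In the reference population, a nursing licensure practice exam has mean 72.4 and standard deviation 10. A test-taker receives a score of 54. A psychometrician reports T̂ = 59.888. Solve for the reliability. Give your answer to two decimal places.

T̂ = ρX + (1 − ρ)μ  ⇒  T̂ − μ = ρ(X − μ)
ρ = (T̂ − μ)/(X − μ) = (59.888 − 72.4) / (54 − 72.4) = -12.512 / -18.4 = 0.6800

0.68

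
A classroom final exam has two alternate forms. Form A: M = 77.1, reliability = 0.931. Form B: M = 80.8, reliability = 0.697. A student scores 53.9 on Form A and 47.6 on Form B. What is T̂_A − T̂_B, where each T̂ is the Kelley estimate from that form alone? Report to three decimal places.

-2.159

T̂_A = 0.931(53.9) + 0.069(77.1) = 55.50080
T̂_B = 0.697(47.6) + 0.303(80.8) = 57.65960
T̂_A − T̂_B = -2.15880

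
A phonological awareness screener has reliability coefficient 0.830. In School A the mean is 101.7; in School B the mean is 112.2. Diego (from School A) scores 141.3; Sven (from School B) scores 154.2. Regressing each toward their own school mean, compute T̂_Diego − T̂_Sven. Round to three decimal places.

-12.492

T̂_Diego = 0.830(141.3) + 0.170(101.7) = 134.56800
T̂_Sven = 0.830(154.2) + 0.170(112.2) = 147.06000
Difference = 134.56800 − 147.06000 = -12.49200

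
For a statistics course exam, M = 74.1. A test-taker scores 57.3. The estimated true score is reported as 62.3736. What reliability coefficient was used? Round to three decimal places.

T̂ = ρX + (1 − ρ)μ  ⇒  T̂ − μ = ρ(X − μ)
ρ = (T̂ − μ)/(X − μ) = (62.3736 − 74.1) / (57.3 − 74.1) = -11.7264 / -16.8 = 0.69800

0.698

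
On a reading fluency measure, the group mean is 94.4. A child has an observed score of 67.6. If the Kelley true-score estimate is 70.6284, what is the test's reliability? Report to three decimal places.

T̂ = ρX + (1 − ρ)μ  ⇒  T̂ − μ = ρ(X − μ)
ρ = (T̂ − μ)/(X − μ) = (70.6284 − 94.4) / (67.6 − 94.4) = -23.7716 / -26.8 = 0.88700

0.887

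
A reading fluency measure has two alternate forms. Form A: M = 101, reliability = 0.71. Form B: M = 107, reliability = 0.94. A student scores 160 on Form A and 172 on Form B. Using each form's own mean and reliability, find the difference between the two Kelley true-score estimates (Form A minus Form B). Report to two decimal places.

T̂_A = 0.71(160) + 0.29(101) = 142.8900
T̂_B = 0.94(172) + 0.06(107) = 168.1000
T̂_A − T̂_B = -25.2100

-25.21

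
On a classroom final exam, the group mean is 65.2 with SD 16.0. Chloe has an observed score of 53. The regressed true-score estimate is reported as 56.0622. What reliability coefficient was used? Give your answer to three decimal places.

0.749

T̂ = ρX + (1 − ρ)μ  ⇒  T̂ − μ = ρ(X − μ)
ρ = (T̂ − μ)/(X − μ) = (56.0622 − 65.2) / (53 − 65.2) = -9.1378 / -12.2 = 0.74900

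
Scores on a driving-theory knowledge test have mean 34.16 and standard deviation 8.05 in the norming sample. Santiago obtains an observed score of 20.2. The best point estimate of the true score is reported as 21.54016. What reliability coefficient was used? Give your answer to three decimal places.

0.904

T̂ = ρX + (1 − ρ)μ  ⇒  T̂ − μ = ρ(X − μ)
ρ = (T̂ − μ)/(X − μ) = (21.54016 − 34.16) / (20.2 − 34.16) = -12.61984 / -13.96 = 0.90400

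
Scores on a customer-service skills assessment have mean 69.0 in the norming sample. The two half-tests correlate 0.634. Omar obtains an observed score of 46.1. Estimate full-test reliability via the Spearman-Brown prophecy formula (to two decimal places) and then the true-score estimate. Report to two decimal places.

51.14

Spearman-Brown: ρ = 2r/(1 + r) = 2(0.634)/(1 + 0.634) = 1.2680/1.634 = 0.7760 → 0.78
T̂ = ρX + (1 − ρ)μ
  = 0.78 × 46.1 + 0.22 × 69.0
  = 35.958 + 15.180
  = 51.138
  ≈ 51.14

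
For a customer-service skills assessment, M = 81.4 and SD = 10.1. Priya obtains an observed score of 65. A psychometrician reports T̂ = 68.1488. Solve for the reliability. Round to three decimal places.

T̂ = ρX + (1 − ρ)μ  ⇒  T̂ − μ = ρ(X − μ)
ρ = (T̂ − μ)/(X − μ) = (68.1488 − 81.4) / (65 − 81.4) = -13.2512 / -16.4 = 0.80800

0.808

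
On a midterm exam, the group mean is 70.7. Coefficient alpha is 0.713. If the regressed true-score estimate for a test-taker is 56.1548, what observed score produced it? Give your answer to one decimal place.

T̂ = ρX + (1 − ρ)μ  ⇒  X = (T̂ − (1 − ρ)μ) / ρ
X = (56.1548 − 0.287 × 70.7) / 0.713 = (56.1548 − 20.2909) / 0.713 = 35.8639 / 0.713 = 50.300

50.3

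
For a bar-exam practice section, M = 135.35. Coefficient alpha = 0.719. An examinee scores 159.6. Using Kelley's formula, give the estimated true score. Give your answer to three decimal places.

152.786

Regress the observed score toward the mean by the unreliability: T̂ = 0.719·159.6 + 0.281·135.35 = 114.7524 + 38.03335 = 152.7858.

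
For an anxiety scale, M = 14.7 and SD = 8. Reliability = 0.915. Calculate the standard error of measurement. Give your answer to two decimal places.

SEM = SD · √(1 − ρ) = 8 × √0.085 = 8 × 0.2915 = 2.332

2.33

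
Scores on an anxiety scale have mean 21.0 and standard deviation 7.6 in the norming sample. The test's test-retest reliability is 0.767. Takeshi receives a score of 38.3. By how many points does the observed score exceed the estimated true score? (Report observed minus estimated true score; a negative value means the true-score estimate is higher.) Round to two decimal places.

4.03

Regress the observed score toward the mean by the unreliability: T̂ = 0.767·38.3 + 0.233·21.0 = 29.3761 + 4.8930 = 34.2691.
X − T̂ = 38.3 − 34.269 = 4.031 → 4.03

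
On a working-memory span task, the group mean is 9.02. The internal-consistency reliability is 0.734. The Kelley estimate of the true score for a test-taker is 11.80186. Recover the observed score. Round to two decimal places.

12.81

T̂ = ρX + (1 − ρ)μ  ⇒  X = (T̂ − (1 − ρ)μ) / ρ
X = (11.80186 − 0.266 × 9.02) / 0.734 = (11.80186 − 2.39932) / 0.734 = 9.40254 / 0.734 = 12.8100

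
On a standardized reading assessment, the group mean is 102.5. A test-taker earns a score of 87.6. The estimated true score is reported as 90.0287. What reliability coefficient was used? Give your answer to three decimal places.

0.837

T̂ = ρX + (1 − ρ)μ  ⇒  T̂ − μ = ρ(X − μ)
ρ = (T̂ − μ)/(X − μ) = (90.0287 − 102.5) / (87.6 − 102.5) = -12.4713 / -14.9 = 0.83700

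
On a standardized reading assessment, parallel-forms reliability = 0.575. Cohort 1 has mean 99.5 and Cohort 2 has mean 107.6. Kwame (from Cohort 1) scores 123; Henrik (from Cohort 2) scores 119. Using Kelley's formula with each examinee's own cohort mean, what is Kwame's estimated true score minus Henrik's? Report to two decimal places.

-1.14

T̂_Kwame = 0.575(123) + 0.425(99.5) = 113.0125
T̂_Henrik = 0.575(119) + 0.425(107.6) = 114.1550
Difference = 113.0125 − 114.1550 = -1.1425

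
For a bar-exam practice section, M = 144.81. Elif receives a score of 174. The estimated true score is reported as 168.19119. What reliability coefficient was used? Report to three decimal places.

T̂ = ρX + (1 − ρ)μ  ⇒  T̂ − μ = ρ(X − μ)
ρ = (T̂ − μ)/(X − μ) = (168.19119 − 144.81) / (174 − 144.81) = 23.38119 / 29.19 = 0.80100

0.801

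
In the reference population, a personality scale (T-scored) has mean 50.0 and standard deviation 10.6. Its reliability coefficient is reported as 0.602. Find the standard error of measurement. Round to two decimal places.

6.69

SEM = SD · √(1 − ρ) = 10.6 × √0.398 = 10.6 × 0.6309 = 6.687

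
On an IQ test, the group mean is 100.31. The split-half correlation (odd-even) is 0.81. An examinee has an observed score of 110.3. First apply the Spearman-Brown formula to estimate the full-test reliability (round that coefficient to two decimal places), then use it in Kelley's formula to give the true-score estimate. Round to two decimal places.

Spearman-Brown: ρ = 2r/(1 + r) = 2(0.81)/(1 + 0.81) = 1.620/1.81 = 0.8950 → 0.90
T̂ = ρX + (1 − ρ)μ
  = 0.90 × 110.3 + 0.10 × 100.31
  = 99.270 + 10.0310
  = 109.301
  ≈ 109.30

109.30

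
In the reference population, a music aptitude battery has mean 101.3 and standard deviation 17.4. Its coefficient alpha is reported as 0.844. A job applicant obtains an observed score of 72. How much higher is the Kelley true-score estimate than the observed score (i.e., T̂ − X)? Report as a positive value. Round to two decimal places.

T̂ = 0.844(72) + 0.156(101.3) = 60.768 + 15.8028 = 76.5708 → 76.571
T̂ − X = 76.571 − 72 = 4.571 → 4.57

4.57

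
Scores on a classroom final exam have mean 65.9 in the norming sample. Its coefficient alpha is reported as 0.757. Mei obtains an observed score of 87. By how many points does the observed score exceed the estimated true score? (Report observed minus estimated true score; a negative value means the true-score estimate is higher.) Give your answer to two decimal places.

5.13

Weight the observed score by reliability and the mean by (1 − reliability): T̂ = 0.757·87 + 0.243·65.9 = 65.859 + 16.0137 = 81.8727.
X − T̂ = 87 − 81.873 = 5.127 → 5.13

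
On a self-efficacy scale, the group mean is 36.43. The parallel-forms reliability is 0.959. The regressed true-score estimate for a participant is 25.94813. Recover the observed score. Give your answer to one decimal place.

25.5

T̂ = ρX + (1 − ρ)μ  ⇒  X = (T̂ − (1 − ρ)μ) / ρ
X = (25.94813 − 0.041 × 36.43) / 0.959 = (25.94813 − 1.49363) / 0.959 = 24.45450 / 0.959 = 25.500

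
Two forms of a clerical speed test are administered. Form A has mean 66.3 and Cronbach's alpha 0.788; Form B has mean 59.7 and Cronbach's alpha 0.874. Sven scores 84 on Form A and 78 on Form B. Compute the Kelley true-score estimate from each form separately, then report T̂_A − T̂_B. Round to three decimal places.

4.553

T̂_A = 0.788(84) + 0.212(66.3) = 80.24760
T̂_B = 0.874(78) + 0.126(59.7) = 75.69420
T̂_A − T̂_B = 4.55340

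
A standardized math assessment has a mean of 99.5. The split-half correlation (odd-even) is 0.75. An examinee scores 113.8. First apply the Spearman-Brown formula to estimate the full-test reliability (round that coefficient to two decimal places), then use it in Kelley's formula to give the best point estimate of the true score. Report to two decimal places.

Spearman-Brown: ρ = 2r/(1 + r) = 2(0.75)/(1 + 0.75) = 1.500/1.75 = 0.8571 → 0.86
Weight the observed score by reliability and the mean by (1 − reliability): T̂ = 0.86·113.8 + 0.14·99.5 = 97.868 + 13.930 = 111.798.

111.80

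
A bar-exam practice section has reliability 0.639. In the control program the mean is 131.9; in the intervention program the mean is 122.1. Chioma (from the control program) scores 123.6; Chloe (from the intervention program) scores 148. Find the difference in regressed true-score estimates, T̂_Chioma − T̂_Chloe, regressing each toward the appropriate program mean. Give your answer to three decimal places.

-12.054

T̂_Chioma = 0.639(123.6) + 0.361(131.9) = 126.59630
T̂_Chloe = 0.639(148) + 0.361(122.1) = 138.65010
Difference = 126.59630 − 138.65010 = -12.05380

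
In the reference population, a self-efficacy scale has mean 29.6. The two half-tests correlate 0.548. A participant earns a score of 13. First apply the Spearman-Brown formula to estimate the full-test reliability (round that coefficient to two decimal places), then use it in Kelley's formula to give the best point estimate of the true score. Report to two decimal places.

Spearman-Brown: ρ = 2r/(1 + r) = 2(0.548)/(1 + 0.548) = 1.0960/1.548 = 0.7080 → 0.71
Regress the observed score toward the mean by the unreliability: T̂ = 0.71·13 + 0.29·29.6 = 9.23 + 8.584 = 17.814.

17.81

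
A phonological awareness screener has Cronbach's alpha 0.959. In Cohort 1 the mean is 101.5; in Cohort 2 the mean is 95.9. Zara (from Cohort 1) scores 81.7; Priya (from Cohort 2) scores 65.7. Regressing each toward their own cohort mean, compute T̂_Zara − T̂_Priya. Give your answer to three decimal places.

T̂_Zara = 0.959(81.7) + 0.041(101.5) = 82.51180
T̂_Priya = 0.959(65.7) + 0.041(95.9) = 66.93820
Difference = 82.51180 − 66.93820 = 15.57360

15.574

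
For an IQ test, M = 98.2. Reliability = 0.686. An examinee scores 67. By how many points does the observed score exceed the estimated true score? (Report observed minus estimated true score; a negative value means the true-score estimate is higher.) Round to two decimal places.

-9.80

Weight the observed score by reliability and the mean by (1 − reliability): T̂ = 0.686·67 + 0.314·98.2 = 45.962 + 30.8348 = 76.7968.
X − T̂ = 67 − 76.797 = -9.797 → -9.80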